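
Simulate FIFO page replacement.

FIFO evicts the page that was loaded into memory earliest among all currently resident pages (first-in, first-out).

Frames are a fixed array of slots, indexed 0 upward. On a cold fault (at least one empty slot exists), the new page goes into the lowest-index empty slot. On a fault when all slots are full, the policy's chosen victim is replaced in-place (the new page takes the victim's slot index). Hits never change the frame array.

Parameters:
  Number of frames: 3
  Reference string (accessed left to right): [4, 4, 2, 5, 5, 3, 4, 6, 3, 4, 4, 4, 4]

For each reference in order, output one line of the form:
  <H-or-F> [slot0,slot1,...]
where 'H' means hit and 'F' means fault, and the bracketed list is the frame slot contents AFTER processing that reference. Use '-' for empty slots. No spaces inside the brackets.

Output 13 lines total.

F [4,-,-]
H [4,-,-]
F [4,2,-]
F [4,2,5]
H [4,2,5]
F [3,2,5]
F [3,4,5]
F [3,4,6]
H [3,4,6]
H [3,4,6]
H [3,4,6]
H [3,4,6]
H [3,4,6]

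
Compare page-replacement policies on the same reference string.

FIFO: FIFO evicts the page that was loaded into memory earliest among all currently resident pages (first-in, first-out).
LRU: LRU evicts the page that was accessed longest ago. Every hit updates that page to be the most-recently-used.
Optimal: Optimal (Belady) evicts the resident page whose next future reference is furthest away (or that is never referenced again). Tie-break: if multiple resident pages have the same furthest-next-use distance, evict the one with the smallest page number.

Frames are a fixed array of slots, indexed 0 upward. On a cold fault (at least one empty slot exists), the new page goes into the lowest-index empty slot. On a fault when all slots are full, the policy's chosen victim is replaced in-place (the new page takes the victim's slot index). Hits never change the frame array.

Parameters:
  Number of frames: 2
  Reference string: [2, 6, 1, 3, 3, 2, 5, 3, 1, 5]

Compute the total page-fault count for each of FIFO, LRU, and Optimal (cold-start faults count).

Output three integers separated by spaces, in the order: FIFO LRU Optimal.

--- FIFO ---
  step 0: ref 2 -> FAULT, frames=[2,-] (faults so far: 1)
  step 1: ref 6 -> FAULT, frames=[2,6] (faults so far: 2)
  step 2: ref 1 -> FAULT, evict 2, frames=[1,6] (faults so far: 3)
  step 3: ref 3 -> FAULT, evict 6, frames=[1,3] (faults so far: 4)
  step 4: ref 3 -> HIT, frames=[1,3] (faults so far: 4)
  step 5: ref 2 -> FAULT, evict 1, frames=[2,3] (faults so far: 5)
  step 6: ref 5 -> FAULT, evict 3, frames=[2,5] (faults so far: 6)
  step 7: ref 3 -> FAULT, evict 2, frames=[3,5] (faults so far: 7)
  step 8: ref 1 -> FAULT, evict 5, frames=[3,1] (faults so far: 8)
  step 9: ref 5 -> FAULT, evict 3, frames=[5,1] (faults so far: 9)
  FIFO total faults: 9
--- LRU ---
  step 0: ref 2 -> FAULT, frames=[2,-] (faults so far: 1)
  step 1: ref 6 -> FAULT, frames=[2,6] (faults so far: 2)
  step 2: ref 1 -> FAULT, evict 2, frames=[1,6] (faults so far: 3)
  step 3: ref 3 -> FAULT, evict 6, frames=[1,3] (faults so far: 4)
  step 4: ref 3 -> HIT, frames=[1,3] (faults so far: 4)
  step 5: ref 2 -> FAULT, evict 1, frames=[2,3] (faults so far: 5)
  step 6: ref 5 -> FAULT, evict 3, frames=[2,5] (faults so far: 6)
  step 7: ref 3 -> FAULT, evict 2, frames=[3,5] (faults so far: 7)
  step 8: ref 1 -> FAULT, evict 5, frames=[3,1] (faults so far: 8)
  step 9: ref 5 -> FAULT, evict 3, frames=[5,1] (faults so far: 9)
  LRU total faults: 9
--- Optimal ---
  step 0: ref 2 -> FAULT, frames=[2,-] (faults so far: 1)
  step 1: ref 6 -> FAULT, frames=[2,6] (faults so far: 2)
  step 2: ref 1 -> FAULT, evict 6, frames=[2,1] (faults so far: 3)
  step 3: ref 3 -> FAULT, evict 1, frames=[2,3] (faults so far: 4)
  step 4: ref 3 -> HIT, frames=[2,3] (faults so far: 4)
  step 5: ref 2 -> HIT, frames=[2,3] (faults so far: 4)
  step 6: ref 5 -> FAULT, evict 2, frames=[5,3] (faults so far: 5)
  step 7: ref 3 -> HIT, frames=[5,3] (faults so far: 5)
  step 8: ref 1 -> FAULT, evict 3, frames=[5,1] (faults so far: 6)
  step 9: ref 5 -> HIT, frames=[5,1] (faults so far: 6)
  Optimal total faults: 6

Answer: 9 9 6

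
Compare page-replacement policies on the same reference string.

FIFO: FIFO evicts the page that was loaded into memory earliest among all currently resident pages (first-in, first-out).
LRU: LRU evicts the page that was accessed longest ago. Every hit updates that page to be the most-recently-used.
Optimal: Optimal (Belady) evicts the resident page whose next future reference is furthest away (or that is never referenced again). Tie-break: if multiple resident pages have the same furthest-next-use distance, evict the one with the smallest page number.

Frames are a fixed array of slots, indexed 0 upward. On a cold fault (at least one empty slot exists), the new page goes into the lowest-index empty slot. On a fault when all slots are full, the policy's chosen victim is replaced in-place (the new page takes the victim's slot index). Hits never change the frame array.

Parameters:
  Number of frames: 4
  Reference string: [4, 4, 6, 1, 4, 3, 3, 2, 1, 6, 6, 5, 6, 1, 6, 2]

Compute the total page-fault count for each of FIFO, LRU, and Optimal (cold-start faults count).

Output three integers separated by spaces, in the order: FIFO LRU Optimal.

Answer: 8 7 6

Derivation:
--- FIFO ---
  step 0: ref 4 -> FAULT, frames=[4,-,-,-] (faults so far: 1)
  step 1: ref 4 -> HIT, frames=[4,-,-,-] (faults so far: 1)
  step 2: ref 6 -> FAULT, frames=[4,6,-,-] (faults so far: 2)
  step 3: ref 1 -> FAULT, frames=[4,6,1,-] (faults so far: 3)
  step 4: ref 4 -> HIT, frames=[4,6,1,-] (faults so far: 3)
  step 5: ref 3 -> FAULT, frames=[4,6,1,3] (faults so far: 4)
  step 6: ref 3 -> HIT, frames=[4,6,1,3] (faults so far: 4)
  step 7: ref 2 -> FAULT, evict 4, frames=[2,6,1,3] (faults so far: 5)
  step 8: ref 1 -> HIT, frames=[2,6,1,3] (faults so far: 5)
  step 9: ref 6 -> HIT, frames=[2,6,1,3] (faults so far: 5)
  step 10: ref 6 -> HIT, frames=[2,6,1,3] (faults so far: 5)
  step 11: ref 5 -> FAULT, evict 6, frames=[2,5,1,3] (faults so far: 6)
  step 12: ref 6 -> FAULT, evict 1, frames=[2,5,6,3] (faults so far: 7)
  step 13: ref 1 -> FAULT, evict 3, frames=[2,5,6,1] (faults so far: 8)
  step 14: ref 6 -> HIT, frames=[2,5,6,1] (faults so far: 8)
  step 15: ref 2 -> HIT, frames=[2,5,6,1] (faults so far: 8)
  FIFO total faults: 8
--- LRU ---
  step 0: ref 4 -> FAULT, frames=[4,-,-,-] (faults so far: 1)
  step 1: ref 4 -> HIT, frames=[4,-,-,-] (faults so far: 1)
  step 2: ref 6 -> FAULT, frames=[4,6,-,-] (faults so far: 2)
  step 3: ref 1 -> FAULT, frames=[4,6,1,-] (faults so far: 3)
  step 4: ref 4 -> HIT, frames=[4,6,1,-] (faults so far: 3)
  step 5: ref 3 -> FAULT, frames=[4,6,1,3] (faults so far: 4)
  step 6: ref 3 -> HIT, frames=[4,6,1,3] (faults so far: 4)
  step 7: ref 2 -> FAULT, evict 6, frames=[4,2,1,3] (faults so far: 5)
  step 8: ref 1 -> HIT, frames=[4,2,1,3] (faults so far: 5)
  step 9: ref 6 -> FAULT, evict 4, frames=[6,2,1,3] (faults so far: 6)
  step 10: ref 6 -> HIT, frames=[6,2,1,3] (faults so far: 6)
  step 11: ref 5 -> FAULT, evict 3, frames=[6,2,1,5] (faults so far: 7)
  step 12: ref 6 -> HIT, frames=[6,2,1,5] (faults so far: 7)
  step 13: ref 1 -> HIT, frames=[6,2,1,5] (faults so far: 7)
  step 14: ref 6 -> HIT, frames=[6,2,1,5] (faults so far: 7)
  step 15: ref 2 -> HIT, frames=[6,2,1,5] (faults so far: 7)
  LRU total faults: 7
--- Optimal ---
  step 0: ref 4 -> FAULT, frames=[4,-,-,-] (faults so far: 1)
  step 1: ref 4 -> HIT, frames=[4,-,-,-] (faults so far: 1)
  step 2: ref 6 -> FAULT, frames=[4,6,-,-] (faults so far: 2)
  step 3: ref 1 -> FAULT, frames=[4,6,1,-] (faults so far: 3)
  step 4: ref 4 -> HIT, frames=[4,6,1,-] (faults so far: 3)
  step 5: ref 3 -> FAULT, frames=[4,6,1,3] (faults so far: 4)
  step 6: ref 3 -> HIT, frames=[4,6,1,3] (faults so far: 4)
  step 7: ref 2 -> FAULT, evict 3, frames=[4,6,1,2] (faults so far: 5)
  step 8: ref 1 -> HIT, frames=[4,6,1,2] (faults so far: 5)
  step 9: ref 6 -> HIT, frames=[4,6,1,2] (faults so far: 5)
  step 10: ref 6 -> HIT, frames=[4,6,1,2] (faults so far: 5)
  step 11: ref 5 -> FAULT, evict 4, frames=[5,6,1,2] (faults so far: 6)
  step 12: ref 6 -> HIT, frames=[5,6,1,2] (faults so far: 6)
  step 13: ref 1 -> HIT, frames=[5,6,1,2] (faults so far: 6)
  step 14: ref 6 -> HIT, frames=[5,6,1,2] (faults so far: 6)
  step 15: ref 2 -> HIT, frames=[5,6,1,2] (faults so far: 6)
  Optimal total faults: 6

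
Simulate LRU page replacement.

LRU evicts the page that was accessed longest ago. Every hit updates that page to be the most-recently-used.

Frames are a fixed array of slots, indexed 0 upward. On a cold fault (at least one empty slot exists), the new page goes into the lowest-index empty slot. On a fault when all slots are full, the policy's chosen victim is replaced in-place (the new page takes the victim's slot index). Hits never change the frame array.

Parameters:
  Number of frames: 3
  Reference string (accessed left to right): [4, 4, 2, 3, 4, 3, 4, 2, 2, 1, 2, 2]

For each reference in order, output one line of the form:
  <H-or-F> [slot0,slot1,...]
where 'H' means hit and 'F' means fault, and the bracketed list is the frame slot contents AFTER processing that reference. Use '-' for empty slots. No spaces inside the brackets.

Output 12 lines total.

F [4,-,-]
H [4,-,-]
F [4,2,-]
F [4,2,3]
H [4,2,3]
H [4,2,3]
H [4,2,3]
H [4,2,3]
H [4,2,3]
F [4,2,1]
H [4,2,1]
H [4,2,1]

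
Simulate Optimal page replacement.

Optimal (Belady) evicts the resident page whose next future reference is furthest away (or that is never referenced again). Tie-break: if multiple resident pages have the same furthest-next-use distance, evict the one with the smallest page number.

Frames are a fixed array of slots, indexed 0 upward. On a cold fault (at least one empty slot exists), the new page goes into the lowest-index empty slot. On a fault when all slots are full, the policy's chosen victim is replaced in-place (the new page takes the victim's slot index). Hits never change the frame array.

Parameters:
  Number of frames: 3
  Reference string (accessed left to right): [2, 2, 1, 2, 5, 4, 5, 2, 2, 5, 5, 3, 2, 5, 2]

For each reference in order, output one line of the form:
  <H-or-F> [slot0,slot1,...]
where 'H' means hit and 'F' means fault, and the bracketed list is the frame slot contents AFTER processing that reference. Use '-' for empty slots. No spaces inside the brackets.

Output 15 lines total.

F [2,-,-]
H [2,-,-]
F [2,1,-]
H [2,1,-]
F [2,1,5]
F [2,4,5]
H [2,4,5]
H [2,4,5]
H [2,4,5]
H [2,4,5]
H [2,4,5]
F [2,3,5]
H [2,3,5]
H [2,3,5]
H [2,3,5]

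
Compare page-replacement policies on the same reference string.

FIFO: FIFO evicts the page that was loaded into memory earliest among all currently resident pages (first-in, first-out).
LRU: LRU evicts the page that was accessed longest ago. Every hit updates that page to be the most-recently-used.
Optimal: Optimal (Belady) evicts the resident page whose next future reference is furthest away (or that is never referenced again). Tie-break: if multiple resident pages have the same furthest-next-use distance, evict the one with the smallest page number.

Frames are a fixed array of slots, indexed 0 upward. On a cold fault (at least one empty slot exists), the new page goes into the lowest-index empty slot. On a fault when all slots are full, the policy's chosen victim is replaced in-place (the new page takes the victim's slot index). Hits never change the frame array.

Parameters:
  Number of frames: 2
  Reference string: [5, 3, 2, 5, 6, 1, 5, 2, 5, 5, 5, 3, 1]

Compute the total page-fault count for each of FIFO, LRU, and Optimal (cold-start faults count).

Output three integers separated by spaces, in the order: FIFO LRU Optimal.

--- FIFO ---
  step 0: ref 5 -> FAULT, frames=[5,-] (faults so far: 1)
  step 1: ref 3 -> FAULT, frames=[5,3] (faults so far: 2)
  step 2: ref 2 -> FAULT, evict 5, frames=[2,3] (faults so far: 3)
  step 3: ref 5 -> FAULT, evict 3, frames=[2,5] (faults so far: 4)
  step 4: ref 6 -> FAULT, evict 2, frames=[6,5] (faults so far: 5)
  step 5: ref 1 -> FAULT, evict 5, frames=[6,1] (faults so far: 6)
  step 6: ref 5 -> FAULT, evict 6, frames=[5,1] (faults so far: 7)
  step 7: ref 2 -> FAULT, evict 1, frames=[5,2] (faults so far: 8)
  step 8: ref 5 -> HIT, frames=[5,2] (faults so far: 8)
  step 9: ref 5 -> HIT, frames=[5,2] (faults so far: 8)
  step 10: ref 5 -> HIT, frames=[5,2] (faults so far: 8)
  step 11: ref 3 -> FAULT, evict 5, frames=[3,2] (faults so far: 9)
  step 12: ref 1 -> FAULT, evict 2, frames=[3,1] (faults so far: 10)
  FIFO total faults: 10
--- LRU ---
  step 0: ref 5 -> FAULT, frames=[5,-] (faults so far: 1)
  step 1: ref 3 -> FAULT, frames=[5,3] (faults so far: 2)
  step 2: ref 2 -> FAULT, evict 5, frames=[2,3] (faults so far: 3)
  step 3: ref 5 -> FAULT, evict 3, frames=[2,5] (faults so far: 4)
  step 4: ref 6 -> FAULT, evict 2, frames=[6,5] (faults so far: 5)
  step 5: ref 1 -> FAULT, evict 5, frames=[6,1] (faults so far: 6)
  step 6: ref 5 -> FAULT, evict 6, frames=[5,1] (faults so far: 7)
  step 7: ref 2 -> FAULT, evict 1, frames=[5,2] (faults so far: 8)
  step 8: ref 5 -> HIT, frames=[5,2] (faults so far: 8)
  step 9: ref 5 -> HIT, frames=[5,2] (faults so far: 8)
  step 10: ref 5 -> HIT, frames=[5,2] (faults so far: 8)
  step 11: ref 3 -> FAULT, evict 2, frames=[5,3] (faults so far: 9)
  step 12: ref 1 -> FAULT, evict 5, frames=[1,3] (faults so far: 10)
  LRU total faults: 10
--- Optimal ---
  step 0: ref 5 -> FAULT, frames=[5,-] (faults so far: 1)
  step 1: ref 3 -> FAULT, frames=[5,3] (faults so far: 2)
  step 2: ref 2 -> FAULT, evict 3, frames=[5,2] (faults so far: 3)
  step 3: ref 5 -> HIT, frames=[5,2] (faults so far: 3)
  step 4: ref 6 -> FAULT, evict 2, frames=[5,6] (faults so far: 4)
  step 5: ref 1 -> FAULT, evict 6, frames=[5,1] (faults so far: 5)
  step 6: ref 5 -> HIT, frames=[5,1] (faults so far: 5)
  step 7: ref 2 -> FAULT, evict 1, frames=[5,2] (faults so far: 6)
  step 8: ref 5 -> HIT, frames=[5,2] (faults so far: 6)
  step 9: ref 5 -> HIT, frames=[5,2] (faults so far: 6)
  step 10: ref 5 -> HIT, frames=[5,2] (faults so far: 6)
  step 11: ref 3 -> FAULT, evict 2, frames=[5,3] (faults so far: 7)
  step 12: ref 1 -> FAULT, evict 3, frames=[5,1] (faults so far: 8)
  Optimal total faults: 8

Answer: 10 10 8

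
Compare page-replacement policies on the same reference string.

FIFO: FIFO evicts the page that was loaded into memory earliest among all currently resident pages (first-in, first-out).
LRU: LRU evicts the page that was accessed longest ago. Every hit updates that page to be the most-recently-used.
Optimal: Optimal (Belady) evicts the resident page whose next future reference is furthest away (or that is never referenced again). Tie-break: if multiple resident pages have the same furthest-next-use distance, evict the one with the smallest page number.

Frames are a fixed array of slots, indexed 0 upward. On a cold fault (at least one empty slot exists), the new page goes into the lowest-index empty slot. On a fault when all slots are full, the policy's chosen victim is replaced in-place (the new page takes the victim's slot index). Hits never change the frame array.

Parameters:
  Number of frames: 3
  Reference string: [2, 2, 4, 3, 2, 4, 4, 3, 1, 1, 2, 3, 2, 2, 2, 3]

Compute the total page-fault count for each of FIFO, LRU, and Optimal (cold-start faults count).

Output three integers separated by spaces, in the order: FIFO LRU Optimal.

--- FIFO ---
  step 0: ref 2 -> FAULT, frames=[2,-,-] (faults so far: 1)
  step 1: ref 2 -> HIT, frames=[2,-,-] (faults so far: 1)
  step 2: ref 4 -> FAULT, frames=[2,4,-] (faults so far: 2)
  step 3: ref 3 -> FAULT, frames=[2,4,3] (faults so far: 3)
  step 4: ref 2 -> HIT, frames=[2,4,3] (faults so far: 3)
  step 5: ref 4 -> HIT, frames=[2,4,3] (faults so far: 3)
  step 6: ref 4 -> HIT, frames=[2,4,3] (faults so far: 3)
  step 7: ref 3 -> HIT, frames=[2,4,3] (faults so far: 3)
  step 8: ref 1 -> FAULT, evict 2, frames=[1,4,3] (faults so far: 4)
  step 9: ref 1 -> HIT, frames=[1,4,3] (faults so far: 4)
  step 10: ref 2 -> FAULT, evict 4, frames=[1,2,3] (faults so far: 5)
  step 11: ref 3 -> HIT, frames=[1,2,3] (faults so far: 5)
  step 12: ref 2 -> HIT, frames=[1,2,3] (faults so far: 5)
  step 13: ref 2 -> HIT, frames=[1,2,3] (faults so far: 5)
  step 14: ref 2 -> HIT, frames=[1,2,3] (faults so far: 5)
  step 15: ref 3 -> HIT, frames=[1,2,3] (faults so far: 5)
  FIFO total faults: 5
--- LRU ---
  step 0: ref 2 -> FAULT, frames=[2,-,-] (faults so far: 1)
  step 1: ref 2 -> HIT, frames=[2,-,-] (faults so far: 1)
  step 2: ref 4 -> FAULT, frames=[2,4,-] (faults so far: 2)
  step 3: ref 3 -> FAULT, frames=[2,4,3] (faults so far: 3)
  step 4: ref 2 -> HIT, frames=[2,4,3] (faults so far: 3)
  step 5: ref 4 -> HIT, frames=[2,4,3] (faults so far: 3)
  step 6: ref 4 -> HIT, frames=[2,4,3] (faults so far: 3)
  step 7: ref 3 -> HIT, frames=[2,4,3] (faults so far: 3)
  step 8: ref 1 -> FAULT, evict 2, frames=[1,4,3] (faults so far: 4)
  step 9: ref 1 -> HIT, frames=[1,4,3] (faults so far: 4)
  step 10: ref 2 -> FAULT, evict 4, frames=[1,2,3] (faults so far: 5)
  step 11: ref 3 -> HIT, frames=[1,2,3] (faults so far: 5)
  step 12: ref 2 -> HIT, frames=[1,2,3] (faults so far: 5)
  step 13: ref 2 -> HIT, frames=[1,2,3] (faults so far: 5)
  step 14: ref 2 -> HIT, frames=[1,2,3] (faults so far: 5)
  step 15: ref 3 -> HIT, frames=[1,2,3] (faults so far: 5)
  LRU total faults: 5
--- Optimal ---
  step 0: ref 2 -> FAULT, frames=[2,-,-] (faults so far: 1)
  step 1: ref 2 -> HIT, frames=[2,-,-] (faults so far: 1)
  step 2: ref 4 -> FAULT, frames=[2,4,-] (faults so far: 2)
  step 3: ref 3 -> FAULT, frames=[2,4,3] (faults so far: 3)
  step 4: ref 2 -> HIT, frames=[2,4,3] (faults so far: 3)
  step 5: ref 4 -> HIT, frames=[2,4,3] (faults so far: 3)
  step 6: ref 4 -> HIT, frames=[2,4,3] (faults so far: 3)
  step 7: ref 3 -> HIT, frames=[2,4,3] (faults so far: 3)
  step 8: ref 1 -> FAULT, evict 4, frames=[2,1,3] (faults so far: 4)
  step 9: ref 1 -> HIT, frames=[2,1,3] (faults so far: 4)
  step 10: ref 2 -> HIT, frames=[2,1,3] (faults so far: 4)
  step 11: ref 3 -> HIT, frames=[2,1,3] (faults so far: 4)
  step 12: ref 2 -> HIT, frames=[2,1,3] (faults so far: 4)
  step 13: ref 2 -> HIT, frames=[2,1,3] (faults so far: 4)
  step 14: ref 2 -> HIT, frames=[2,1,3] (faults so far: 4)
  step 15: ref 3 -> HIT, frames=[2,1,3] (faults so far: 4)
  Optimal total faults: 4

Answer: 5 5 4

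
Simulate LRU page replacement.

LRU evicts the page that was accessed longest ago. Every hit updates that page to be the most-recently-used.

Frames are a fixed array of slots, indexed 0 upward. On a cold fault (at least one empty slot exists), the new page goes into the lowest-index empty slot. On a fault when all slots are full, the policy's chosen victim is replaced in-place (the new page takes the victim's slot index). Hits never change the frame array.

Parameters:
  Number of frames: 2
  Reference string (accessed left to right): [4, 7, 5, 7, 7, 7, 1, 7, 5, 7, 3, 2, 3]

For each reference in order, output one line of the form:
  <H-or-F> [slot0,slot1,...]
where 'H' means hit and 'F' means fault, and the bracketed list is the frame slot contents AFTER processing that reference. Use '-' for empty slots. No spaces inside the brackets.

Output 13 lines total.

F [4,-]
F [4,7]
F [5,7]
H [5,7]
H [5,7]
H [5,7]
F [1,7]
H [1,7]
F [5,7]
H [5,7]
F [3,7]
F [3,2]
H [3,2]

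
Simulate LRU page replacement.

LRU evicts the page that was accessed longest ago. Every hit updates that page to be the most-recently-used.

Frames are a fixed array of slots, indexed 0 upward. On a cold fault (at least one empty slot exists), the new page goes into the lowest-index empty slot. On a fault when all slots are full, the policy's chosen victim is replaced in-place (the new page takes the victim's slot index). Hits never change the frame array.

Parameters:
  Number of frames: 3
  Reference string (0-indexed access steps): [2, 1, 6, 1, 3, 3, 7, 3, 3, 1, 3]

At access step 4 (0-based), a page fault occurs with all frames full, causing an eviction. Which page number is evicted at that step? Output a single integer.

Answer: 2

Derivation:
Step 0: ref 2 -> FAULT, frames=[2,-,-]
Step 1: ref 1 -> FAULT, frames=[2,1,-]
Step 2: ref 6 -> FAULT, frames=[2,1,6]
Step 3: ref 1 -> HIT, frames=[2,1,6]
Step 4: ref 3 -> FAULT, evict 2, frames=[3,1,6]
At step 4: evicted page 2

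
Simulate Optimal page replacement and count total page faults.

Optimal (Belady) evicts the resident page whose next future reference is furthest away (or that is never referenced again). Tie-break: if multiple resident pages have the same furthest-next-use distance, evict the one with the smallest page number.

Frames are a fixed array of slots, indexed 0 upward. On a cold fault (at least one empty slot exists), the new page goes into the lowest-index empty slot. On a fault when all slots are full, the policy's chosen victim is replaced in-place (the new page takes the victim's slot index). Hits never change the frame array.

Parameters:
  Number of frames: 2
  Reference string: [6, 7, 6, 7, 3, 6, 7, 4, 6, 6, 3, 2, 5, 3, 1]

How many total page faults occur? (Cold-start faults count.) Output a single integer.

Step 0: ref 6 → FAULT, frames=[6,-]
Step 1: ref 7 → FAULT, frames=[6,7]
Step 2: ref 6 → HIT, frames=[6,7]
Step 3: ref 7 → HIT, frames=[6,7]
Step 4: ref 3 → FAULT (evict 7), frames=[6,3]
Step 5: ref 6 → HIT, frames=[6,3]
Step 6: ref 7 → FAULT (evict 3), frames=[6,7]
Step 7: ref 4 → FAULT (evict 7), frames=[6,4]
Step 8: ref 6 → HIT, frames=[6,4]
Step 9: ref 6 → HIT, frames=[6,4]
Step 10: ref 3 → FAULT (evict 4), frames=[6,3]
Step 11: ref 2 → FAULT (evict 6), frames=[2,3]
Step 12: ref 5 → FAULT (evict 2), frames=[5,3]
Step 13: ref 3 → HIT, frames=[5,3]
Step 14: ref 1 → FAULT (evict 3), frames=[5,1]
Total faults: 9

Answer: 9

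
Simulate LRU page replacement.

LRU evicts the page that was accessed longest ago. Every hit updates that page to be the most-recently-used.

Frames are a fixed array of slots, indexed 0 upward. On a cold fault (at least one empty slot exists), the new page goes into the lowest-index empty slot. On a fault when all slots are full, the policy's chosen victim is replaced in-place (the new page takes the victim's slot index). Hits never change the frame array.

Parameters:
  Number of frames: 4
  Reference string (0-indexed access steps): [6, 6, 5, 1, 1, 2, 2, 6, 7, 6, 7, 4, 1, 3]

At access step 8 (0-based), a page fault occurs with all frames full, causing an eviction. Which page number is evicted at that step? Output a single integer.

Answer: 5

Derivation:
Step 0: ref 6 -> FAULT, frames=[6,-,-,-]
Step 1: ref 6 -> HIT, frames=[6,-,-,-]
Step 2: ref 5 -> FAULT, frames=[6,5,-,-]
Step 3: ref 1 -> FAULT, frames=[6,5,1,-]
Step 4: ref 1 -> HIT, frames=[6,5,1,-]
Step 5: ref 2 -> FAULT, frames=[6,5,1,2]
Step 6: ref 2 -> HIT, frames=[6,5,1,2]
Step 7: ref 6 -> HIT, frames=[6,5,1,2]
Step 8: ref 7 -> FAULT, evict 5, frames=[6,7,1,2]
At step 8: evicted page 5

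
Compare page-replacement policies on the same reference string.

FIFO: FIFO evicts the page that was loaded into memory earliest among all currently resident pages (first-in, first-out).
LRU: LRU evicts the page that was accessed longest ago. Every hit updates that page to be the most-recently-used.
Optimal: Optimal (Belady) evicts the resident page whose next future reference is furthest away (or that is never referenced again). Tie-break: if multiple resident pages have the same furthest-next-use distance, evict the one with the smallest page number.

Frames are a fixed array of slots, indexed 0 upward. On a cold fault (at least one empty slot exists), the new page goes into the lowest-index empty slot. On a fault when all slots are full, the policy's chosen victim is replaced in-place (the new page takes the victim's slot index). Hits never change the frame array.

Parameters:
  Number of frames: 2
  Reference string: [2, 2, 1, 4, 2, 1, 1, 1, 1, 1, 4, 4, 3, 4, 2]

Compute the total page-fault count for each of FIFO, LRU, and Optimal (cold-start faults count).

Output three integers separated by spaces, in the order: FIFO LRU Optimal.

Answer: 8 8 6

Derivation:
--- FIFO ---
  step 0: ref 2 -> FAULT, frames=[2,-] (faults so far: 1)
  step 1: ref 2 -> HIT, frames=[2,-] (faults so far: 1)
  step 2: ref 1 -> FAULT, frames=[2,1] (faults so far: 2)
  step 3: ref 4 -> FAULT, evict 2, frames=[4,1] (faults so far: 3)
  step 4: ref 2 -> FAULT, evict 1, frames=[4,2] (faults so far: 4)
  step 5: ref 1 -> FAULT, evict 4, frames=[1,2] (faults so far: 5)
  step 6: ref 1 -> HIT, frames=[1,2] (faults so far: 5)
  step 7: ref 1 -> HIT, frames=[1,2] (faults so far: 5)
  step 8: ref 1 -> HIT, frames=[1,2] (faults so far: 5)
  step 9: ref 1 -> HIT, frames=[1,2] (faults so far: 5)
  step 10: ref 4 -> FAULT, evict 2, frames=[1,4] (faults so far: 6)
  step 11: ref 4 -> HIT, frames=[1,4] (faults so far: 6)
  step 12: ref 3 -> FAULT, evict 1, frames=[3,4] (faults so far: 7)
  step 13: ref 4 -> HIT, frames=[3,4] (faults so far: 7)
  step 14: ref 2 -> FAULT, evict 4, frames=[3,2] (faults so far: 8)
  FIFO total faults: 8
--- LRU ---
  step 0: ref 2 -> FAULT, frames=[2,-] (faults so far: 1)
  step 1: ref 2 -> HIT, frames=[2,-] (faults so far: 1)
  step 2: ref 1 -> FAULT, frames=[2,1] (faults so far: 2)
  step 3: ref 4 -> FAULT, evict 2, frames=[4,1] (faults so far: 3)
  step 4: ref 2 -> FAULT, evict 1, frames=[4,2] (faults so far: 4)
  step 5: ref 1 -> FAULT, evict 4, frames=[1,2] (faults so far: 5)
  step 6: ref 1 -> HIT, frames=[1,2] (faults so far: 5)
  step 7: ref 1 -> HIT, frames=[1,2] (faults so far: 5)
  step 8: ref 1 -> HIT, frames=[1,2] (faults so far: 5)
  step 9: ref 1 -> HIT, frames=[1,2] (faults so far: 5)
  step 10: ref 4 -> FAULT, evict 2, frames=[1,4] (faults so far: 6)
  step 11: ref 4 -> HIT, frames=[1,4] (faults so far: 6)
  step 12: ref 3 -> FAULT, evict 1, frames=[3,4] (faults so far: 7)
  step 13: ref 4 -> HIT, frames=[3,4] (faults so far: 7)
  step 14: ref 2 -> FAULT, evict 3, frames=[2,4] (faults so far: 8)
  LRU total faults: 8
--- Optimal ---
  step 0: ref 2 -> FAULT, frames=[2,-] (faults so far: 1)
  step 1: ref 2 -> HIT, frames=[2,-] (faults so far: 1)
  step 2: ref 1 -> FAULT, frames=[2,1] (faults so far: 2)
  step 3: ref 4 -> FAULT, evict 1, frames=[2,4] (faults so far: 3)
  step 4: ref 2 -> HIT, frames=[2,4] (faults so far: 3)
  step 5: ref 1 -> FAULT, evict 2, frames=[1,4] (faults so far: 4)
  step 6: ref 1 -> HIT, frames=[1,4] (faults so far: 4)
  step 7: ref 1 -> HIT, frames=[1,4] (faults so far: 4)
  step 8: ref 1 -> HIT, frames=[1,4] (faults so far: 4)
  step 9: ref 1 -> HIT, frames=[1,4] (faults so far: 4)
  step 10: ref 4 -> HIT, frames=[1,4] (faults so far: 4)
  step 11: ref 4 -> HIT, frames=[1,4] (faults so far: 4)
  step 12: ref 3 -> FAULT, evict 1, frames=[3,4] (faults so far: 5)
  step 13: ref 4 -> HIT, frames=[3,4] (faults so far: 5)
  step 14: ref 2 -> FAULT, evict 3, frames=[2,4] (faults so far: 6)
  Optimal total faults: 6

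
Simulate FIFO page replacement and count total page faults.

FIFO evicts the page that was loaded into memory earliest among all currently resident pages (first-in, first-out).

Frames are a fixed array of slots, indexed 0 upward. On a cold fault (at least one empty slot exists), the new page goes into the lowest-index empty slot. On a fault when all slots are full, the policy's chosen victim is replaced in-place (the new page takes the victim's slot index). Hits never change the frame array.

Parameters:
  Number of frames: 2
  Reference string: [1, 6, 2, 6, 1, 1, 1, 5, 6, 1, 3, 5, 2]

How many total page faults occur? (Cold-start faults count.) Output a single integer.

Answer: 10

Derivation:
Step 0: ref 1 → FAULT, frames=[1,-]
Step 1: ref 6 → FAULT, frames=[1,6]
Step 2: ref 2 → FAULT (evict 1), frames=[2,6]
Step 3: ref 6 → HIT, frames=[2,6]
Step 4: ref 1 → FAULT (evict 6), frames=[2,1]
Step 5: ref 1 → HIT, frames=[2,1]
Step 6: ref 1 → HIT, frames=[2,1]
Step 7: ref 5 → FAULT (evict 2), frames=[5,1]
Step 8: ref 6 → FAULT (evict 1), frames=[5,6]
Step 9: ref 1 → FAULT (evict 5), frames=[1,6]
Step 10: ref 3 → FAULT (evict 6), frames=[1,3]
Step 11: ref 5 → FAULT (evict 1), frames=[5,3]
Step 12: ref 2 → FAULT (evict 3), frames=[5,2]
Total faults: 10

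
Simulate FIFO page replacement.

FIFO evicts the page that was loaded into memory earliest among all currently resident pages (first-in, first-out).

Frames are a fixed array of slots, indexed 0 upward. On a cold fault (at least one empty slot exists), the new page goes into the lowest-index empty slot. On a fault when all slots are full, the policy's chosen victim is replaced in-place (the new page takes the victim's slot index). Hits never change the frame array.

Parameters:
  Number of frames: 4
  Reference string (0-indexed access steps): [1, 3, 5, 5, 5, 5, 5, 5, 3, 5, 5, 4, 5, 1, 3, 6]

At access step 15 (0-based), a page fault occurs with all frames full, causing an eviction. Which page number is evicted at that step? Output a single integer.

Answer: 1

Derivation:
Step 0: ref 1 -> FAULT, frames=[1,-,-,-]
Step 1: ref 3 -> FAULT, frames=[1,3,-,-]
Step 2: ref 5 -> FAULT, frames=[1,3,5,-]
Step 3: ref 5 -> HIT, frames=[1,3,5,-]
Step 4: ref 5 -> HIT, frames=[1,3,5,-]
Step 5: ref 5 -> HIT, frames=[1,3,5,-]
Step 6: ref 5 -> HIT, frames=[1,3,5,-]
Step 7: ref 5 -> HIT, frames=[1,3,5,-]
Step 8: ref 3 -> HIT, frames=[1,3,5,-]
Step 9: ref 5 -> HIT, frames=[1,3,5,-]
Step 10: ref 5 -> HIT, frames=[1,3,5,-]
Step 11: ref 4 -> FAULT, frames=[1,3,5,4]
Step 12: ref 5 -> HIT, frames=[1,3,5,4]
Step 13: ref 1 -> HIT, frames=[1,3,5,4]
Step 14: ref 3 -> HIT, frames=[1,3,5,4]
Step 15: ref 6 -> FAULT, evict 1, frames=[6,3,5,4]
At step 15: evicted page 1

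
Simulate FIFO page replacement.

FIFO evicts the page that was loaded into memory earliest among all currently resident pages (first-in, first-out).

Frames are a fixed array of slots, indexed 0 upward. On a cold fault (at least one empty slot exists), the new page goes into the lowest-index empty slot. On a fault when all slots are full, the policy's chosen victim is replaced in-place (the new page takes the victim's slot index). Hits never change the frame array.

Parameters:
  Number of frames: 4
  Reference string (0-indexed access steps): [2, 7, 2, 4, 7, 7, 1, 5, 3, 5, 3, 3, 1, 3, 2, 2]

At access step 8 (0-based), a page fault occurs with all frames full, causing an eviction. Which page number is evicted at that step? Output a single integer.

Answer: 7

Derivation:
Step 0: ref 2 -> FAULT, frames=[2,-,-,-]
Step 1: ref 7 -> FAULT, frames=[2,7,-,-]
Step 2: ref 2 -> HIT, frames=[2,7,-,-]
Step 3: ref 4 -> FAULT, frames=[2,7,4,-]
Step 4: ref 7 -> HIT, frames=[2,7,4,-]
Step 5: ref 7 -> HIT, frames=[2,7,4,-]
Step 6: ref 1 -> FAULT, frames=[2,7,4,1]
Step 7: ref 5 -> FAULT, evict 2, frames=[5,7,4,1]
Step 8: ref 3 -> FAULT, evict 7, frames=[5,3,4,1]
At step 8: evicted page 7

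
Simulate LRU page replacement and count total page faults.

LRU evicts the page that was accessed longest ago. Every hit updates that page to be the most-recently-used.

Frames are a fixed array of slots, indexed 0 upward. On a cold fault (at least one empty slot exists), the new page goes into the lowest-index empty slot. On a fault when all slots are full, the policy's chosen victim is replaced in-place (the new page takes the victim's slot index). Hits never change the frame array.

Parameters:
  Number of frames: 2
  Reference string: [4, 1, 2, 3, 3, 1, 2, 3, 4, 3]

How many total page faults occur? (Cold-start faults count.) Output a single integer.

Step 0: ref 4 → FAULT, frames=[4,-]
Step 1: ref 1 → FAULT, frames=[4,1]
Step 2: ref 2 → FAULT (evict 4), frames=[2,1]
Step 3: ref 3 → FAULT (evict 1), frames=[2,3]
Step 4: ref 3 → HIT, frames=[2,3]
Step 5: ref 1 → FAULT (evict 2), frames=[1,3]
Step 6: ref 2 → FAULT (evict 3), frames=[1,2]
Step 7: ref 3 → FAULT (evict 1), frames=[3,2]
Step 8: ref 4 → FAULT (evict 2), frames=[3,4]
Step 9: ref 3 → HIT, frames=[3,4]
Total faults: 8

Answer: 8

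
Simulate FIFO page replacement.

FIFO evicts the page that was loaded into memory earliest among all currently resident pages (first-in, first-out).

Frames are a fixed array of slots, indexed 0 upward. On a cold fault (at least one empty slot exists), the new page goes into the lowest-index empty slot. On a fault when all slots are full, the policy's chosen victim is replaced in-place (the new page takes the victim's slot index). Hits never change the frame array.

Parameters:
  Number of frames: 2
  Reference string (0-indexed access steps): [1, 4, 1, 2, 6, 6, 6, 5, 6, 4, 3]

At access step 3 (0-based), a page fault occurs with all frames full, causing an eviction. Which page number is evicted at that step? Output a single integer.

Answer: 1

Derivation:
Step 0: ref 1 -> FAULT, frames=[1,-]
Step 1: ref 4 -> FAULT, frames=[1,4]
Step 2: ref 1 -> HIT, frames=[1,4]
Step 3: ref 2 -> FAULT, evict 1, frames=[2,4]
At step 3: evicted page 1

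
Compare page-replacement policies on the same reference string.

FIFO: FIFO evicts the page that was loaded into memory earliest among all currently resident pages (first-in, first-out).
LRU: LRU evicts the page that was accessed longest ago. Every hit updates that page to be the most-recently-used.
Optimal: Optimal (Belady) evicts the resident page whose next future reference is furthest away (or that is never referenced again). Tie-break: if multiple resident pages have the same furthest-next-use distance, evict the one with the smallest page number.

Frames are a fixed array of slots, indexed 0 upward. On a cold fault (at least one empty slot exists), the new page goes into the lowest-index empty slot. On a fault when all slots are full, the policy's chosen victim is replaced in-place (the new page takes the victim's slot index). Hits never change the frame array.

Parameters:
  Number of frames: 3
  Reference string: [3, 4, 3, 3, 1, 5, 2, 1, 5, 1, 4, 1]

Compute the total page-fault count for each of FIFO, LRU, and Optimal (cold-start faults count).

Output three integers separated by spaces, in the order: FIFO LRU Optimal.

--- FIFO ---
  step 0: ref 3 -> FAULT, frames=[3,-,-] (faults so far: 1)
  step 1: ref 4 -> FAULT, frames=[3,4,-] (faults so far: 2)
  step 2: ref 3 -> HIT, frames=[3,4,-] (faults so far: 2)
  step 3: ref 3 -> HIT, frames=[3,4,-] (faults so far: 2)
  step 4: ref 1 -> FAULT, frames=[3,4,1] (faults so far: 3)
  step 5: ref 5 -> FAULT, evict 3, frames=[5,4,1] (faults so far: 4)
  step 6: ref 2 -> FAULT, evict 4, frames=[5,2,1] (faults so far: 5)
  step 7: ref 1 -> HIT, frames=[5,2,1] (faults so far: 5)
  step 8: ref 5 -> HIT, frames=[5,2,1] (faults so far: 5)
  step 9: ref 1 -> HIT, frames=[5,2,1] (faults so far: 5)
  step 10: ref 4 -> FAULT, evict 1, frames=[5,2,4] (faults so far: 6)
  step 11: ref 1 -> FAULT, evict 5, frames=[1,2,4] (faults so far: 7)
  FIFO total faults: 7
--- LRU ---
  step 0: ref 3 -> FAULT, frames=[3,-,-] (faults so far: 1)
  step 1: ref 4 -> FAULT, frames=[3,4,-] (faults so far: 2)
  step 2: ref 3 -> HIT, frames=[3,4,-] (faults so far: 2)
  step 3: ref 3 -> HIT, frames=[3,4,-] (faults so far: 2)
  step 4: ref 1 -> FAULT, frames=[3,4,1] (faults so far: 3)
  step 5: ref 5 -> FAULT, evict 4, frames=[3,5,1] (faults so far: 4)
  step 6: ref 2 -> FAULT, evict 3, frames=[2,5,1] (faults so far: 5)
  step 7: ref 1 -> HIT, frames=[2,5,1] (faults so far: 5)
  step 8: ref 5 -> HIT, frames=[2,5,1] (faults so far: 5)
  step 9: ref 1 -> HIT, frames=[2,5,1] (faults so far: 5)
  step 10: ref 4 -> FAULT, evict 2, frames=[4,5,1] (faults so far: 6)
  step 11: ref 1 -> HIT, frames=[4,5,1] (faults so far: 6)
  LRU total faults: 6
--- Optimal ---
  step 0: ref 3 -> FAULT, frames=[3,-,-] (faults so far: 1)
  step 1: ref 4 -> FAULT, frames=[3,4,-] (faults so far: 2)
  step 2: ref 3 -> HIT, frames=[3,4,-] (faults so far: 2)
  step 3: ref 3 -> HIT, frames=[3,4,-] (faults so far: 2)
  step 4: ref 1 -> FAULT, frames=[3,4,1] (faults so far: 3)
  step 5: ref 5 -> FAULT, evict 3, frames=[5,4,1] (faults so far: 4)
  step 6: ref 2 -> FAULT, evict 4, frames=[5,2,1] (faults so far: 5)
  step 7: ref 1 -> HIT, frames=[5,2,1] (faults so far: 5)
  step 8: ref 5 -> HIT, frames=[5,2,1] (faults so far: 5)
  step 9: ref 1 -> HIT, frames=[5,2,1] (faults so far: 5)
  step 10: ref 4 -> FAULT, evict 2, frames=[5,4,1] (faults so far: 6)
  step 11: ref 1 -> HIT, frames=[5,4,1] (faults so far: 6)
  Optimal total faults: 6

Answer: 7 6 6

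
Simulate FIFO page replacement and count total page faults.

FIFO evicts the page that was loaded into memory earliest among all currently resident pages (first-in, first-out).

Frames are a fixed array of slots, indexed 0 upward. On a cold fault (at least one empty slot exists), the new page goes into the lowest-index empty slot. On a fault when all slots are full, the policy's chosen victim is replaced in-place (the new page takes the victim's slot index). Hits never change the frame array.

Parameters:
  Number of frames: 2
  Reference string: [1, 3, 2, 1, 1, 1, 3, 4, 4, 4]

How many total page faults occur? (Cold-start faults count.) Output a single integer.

Answer: 6

Derivation:
Step 0: ref 1 → FAULT, frames=[1,-]
Step 1: ref 3 → FAULT, frames=[1,3]
Step 2: ref 2 → FAULT (evict 1), frames=[2,3]
Step 3: ref 1 → FAULT (evict 3), frames=[2,1]
Step 4: ref 1 → HIT, frames=[2,1]
Step 5: ref 1 → HIT, frames=[2,1]
Step 6: ref 3 → FAULT (evict 2), frames=[3,1]
Step 7: ref 4 → FAULT (evict 1), frames=[3,4]
Step 8: ref 4 → HIT, frames=[3,4]
Step 9: ref 4 → HIT, frames=[3,4]
Total faults: 6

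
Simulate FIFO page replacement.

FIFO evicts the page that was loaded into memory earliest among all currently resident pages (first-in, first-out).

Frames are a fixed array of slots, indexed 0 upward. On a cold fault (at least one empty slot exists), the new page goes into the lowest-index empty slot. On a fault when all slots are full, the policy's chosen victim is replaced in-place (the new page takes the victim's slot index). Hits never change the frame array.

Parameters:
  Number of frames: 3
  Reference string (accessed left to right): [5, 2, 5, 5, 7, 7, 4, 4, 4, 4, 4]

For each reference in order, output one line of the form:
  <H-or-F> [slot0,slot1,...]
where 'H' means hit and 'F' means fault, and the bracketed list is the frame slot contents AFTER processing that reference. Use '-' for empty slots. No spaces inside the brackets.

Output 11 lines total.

F [5,-,-]
F [5,2,-]
H [5,2,-]
H [5,2,-]
F [5,2,7]
H [5,2,7]
F [4,2,7]
H [4,2,7]
H [4,2,7]
H [4,2,7]
H [4,2,7]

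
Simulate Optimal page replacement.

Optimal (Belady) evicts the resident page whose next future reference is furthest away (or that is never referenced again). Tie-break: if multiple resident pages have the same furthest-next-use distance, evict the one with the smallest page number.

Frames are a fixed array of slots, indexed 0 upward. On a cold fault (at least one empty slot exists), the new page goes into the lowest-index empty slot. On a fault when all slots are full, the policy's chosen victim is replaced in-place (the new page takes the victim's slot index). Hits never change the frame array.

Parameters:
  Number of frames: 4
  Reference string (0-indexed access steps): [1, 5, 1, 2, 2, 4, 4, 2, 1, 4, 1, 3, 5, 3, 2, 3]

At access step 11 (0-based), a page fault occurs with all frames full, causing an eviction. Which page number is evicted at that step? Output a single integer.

Step 0: ref 1 -> FAULT, frames=[1,-,-,-]
Step 1: ref 5 -> FAULT, frames=[1,5,-,-]
Step 2: ref 1 -> HIT, frames=[1,5,-,-]
Step 3: ref 2 -> FAULT, frames=[1,5,2,-]
Step 4: ref 2 -> HIT, frames=[1,5,2,-]
Step 5: ref 4 -> FAULT, frames=[1,5,2,4]
Step 6: ref 4 -> HIT, frames=[1,5,2,4]
Step 7: ref 2 -> HIT, frames=[1,5,2,4]
Step 8: ref 1 -> HIT, frames=[1,5,2,4]
Step 9: ref 4 -> HIT, frames=[1,5,2,4]
Step 10: ref 1 -> HIT, frames=[1,5,2,4]
Step 11: ref 3 -> FAULT, evict 1, frames=[3,5,2,4]
At step 11: evicted page 1

Answer: 1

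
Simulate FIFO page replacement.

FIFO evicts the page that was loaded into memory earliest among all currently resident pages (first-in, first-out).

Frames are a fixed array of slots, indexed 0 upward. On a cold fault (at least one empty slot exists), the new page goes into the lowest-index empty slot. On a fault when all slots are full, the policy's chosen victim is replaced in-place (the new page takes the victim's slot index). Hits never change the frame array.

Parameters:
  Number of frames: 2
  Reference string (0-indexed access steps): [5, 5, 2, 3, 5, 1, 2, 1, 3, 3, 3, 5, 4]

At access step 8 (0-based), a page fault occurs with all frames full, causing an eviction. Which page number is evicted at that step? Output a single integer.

Answer: 1

Derivation:
Step 0: ref 5 -> FAULT, frames=[5,-]
Step 1: ref 5 -> HIT, frames=[5,-]
Step 2: ref 2 -> FAULT, frames=[5,2]
Step 3: ref 3 -> FAULT, evict 5, frames=[3,2]
Step 4: ref 5 -> FAULT, evict 2, frames=[3,5]
Step 5: ref 1 -> FAULT, evict 3, frames=[1,5]
Step 6: ref 2 -> FAULT, evict 5, frames=[1,2]
Step 7: ref 1 -> HIT, frames=[1,2]
Step 8: ref 3 -> FAULT, evict 1, frames=[3,2]
At step 8: evicted page 1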